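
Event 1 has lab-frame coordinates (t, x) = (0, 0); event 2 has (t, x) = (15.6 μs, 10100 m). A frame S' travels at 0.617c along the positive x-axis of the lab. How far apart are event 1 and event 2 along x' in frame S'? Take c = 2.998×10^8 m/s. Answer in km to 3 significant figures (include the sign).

γ = 1/√(1 − 0.617²) = 1.2707
Δx' = γ(Δx − vΔt) = 1.2707 × (10100 m − 0.617×(2.998×10^8 m/s)×15.6×10^-6 s)
= 1.2707 × (7214.4 m) = 9.17 km

Δx' ≈ 9.17 km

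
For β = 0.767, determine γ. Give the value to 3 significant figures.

γ = 1/√(1 − β²) = 1/√(1 − 0.767²) = 1/√(0.41171) = 1.56

γ ≈ 1.56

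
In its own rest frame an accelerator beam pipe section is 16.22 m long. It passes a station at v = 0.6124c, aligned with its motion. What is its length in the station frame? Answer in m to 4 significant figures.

L ≈ 12.82 m

γ = 1/√(1 − 0.6124²) = 1.26495
Length contraction: L = L₀/γ = 16.22/1.26495 = 12.82 m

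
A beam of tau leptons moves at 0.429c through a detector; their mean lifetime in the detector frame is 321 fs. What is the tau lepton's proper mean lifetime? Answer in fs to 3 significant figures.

γ = 1/√(1 − 0.429²) = 1.1070
Proper time: τ₀ = Δt/γ = 321/1.1070 = 290 fs

τ₀ ≈ 290 fs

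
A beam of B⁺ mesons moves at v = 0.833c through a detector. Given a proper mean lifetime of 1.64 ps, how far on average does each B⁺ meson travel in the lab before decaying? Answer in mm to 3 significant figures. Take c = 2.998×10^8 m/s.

d ≈ 0.740 mm

γ = 1/√(1 − 0.833²) = 1.8074
Dilated lifetime: Δt = γτ₀ = 1.8074 × 1.64 ps = 2.9642 ps
d = vΔt = 0.833c × 2.9642 ps = 2.4973×10^8 m/s × 2.9642×10^-12 s = 0.740 mm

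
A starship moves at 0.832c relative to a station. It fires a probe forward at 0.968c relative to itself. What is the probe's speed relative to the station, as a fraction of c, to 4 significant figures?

u ≈ 0.9970c

Relativistic velocity addition: u = (u' + v)/(1 + u'v/c²)
= (0.968 + 0.832)/(1 + 0.968×0.832) = 1.800/1.80538 = 0.9970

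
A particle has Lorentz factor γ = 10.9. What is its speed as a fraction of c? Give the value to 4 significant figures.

β ≈ 0.9958

β = √(1 − 1/γ²) = √(1 − 1/10.9²) = √(0.991583) = 0.9958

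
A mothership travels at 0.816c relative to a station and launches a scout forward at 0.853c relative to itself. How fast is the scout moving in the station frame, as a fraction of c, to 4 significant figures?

Compose boost 2: (0.853 + 0.816)/(1 + 0.853×0.816) = 1.669/1.69605 = 0.9841

u ≈ 0.9841c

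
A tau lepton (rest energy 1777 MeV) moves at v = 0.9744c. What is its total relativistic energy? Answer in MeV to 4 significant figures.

γ = 1/√(1 − 0.9744²) = 4.44798
E = γm₀c² = 4.44798 × 1777 MeV = 7904 MeV

E ≈ 7904 MeV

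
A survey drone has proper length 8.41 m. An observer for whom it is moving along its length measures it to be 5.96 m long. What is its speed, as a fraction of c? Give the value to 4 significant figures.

β ≈ 0.7055

γ = L₀/L = 8.41/5.96 = 1.41107
β = √(1 − 1/γ²) = 0.7055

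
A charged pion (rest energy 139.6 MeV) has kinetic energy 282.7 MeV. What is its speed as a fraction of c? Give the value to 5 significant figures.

β ≈ 0.94378

γ = 1 + K/(m₀c²) = 1 + 282.7/139.6 = 3.025072
β = √(1 − 1/γ²) = 0.94378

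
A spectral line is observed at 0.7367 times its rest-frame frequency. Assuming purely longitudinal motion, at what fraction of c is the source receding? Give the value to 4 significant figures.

f_obs/f_src = √((1−β)/(1+β)) = 0.7367  ⇒  (1−β)/(1+β) = 0.542727
β = |1 − D²|/(1 + D²) = |1 − 0.542727|/(1 + 0.542727) = 0.2964

β ≈ 0.2964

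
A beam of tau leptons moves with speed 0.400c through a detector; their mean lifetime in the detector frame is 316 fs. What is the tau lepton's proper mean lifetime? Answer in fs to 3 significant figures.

τ₀ ≈ 290 fs

γ = 1/√(1 − 0.400²) = 1.0911
Proper time: τ₀ = Δt/γ = 316/1.0911 = 290 fs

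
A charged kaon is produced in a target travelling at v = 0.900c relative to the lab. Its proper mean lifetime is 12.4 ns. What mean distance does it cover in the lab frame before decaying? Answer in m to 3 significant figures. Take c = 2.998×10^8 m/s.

d ≈ 7.68 m

γ = 1/√(1 − 0.900²) = 2.2942
Dilated lifetime: Δt = γτ₀ = 2.2942 × 12.4 ns = 28.448 ns
d = vΔt = 0.900c × 28.448 ns = 2.6982×10^8 m/s × 2.8448×10^-8 s = 7.68 m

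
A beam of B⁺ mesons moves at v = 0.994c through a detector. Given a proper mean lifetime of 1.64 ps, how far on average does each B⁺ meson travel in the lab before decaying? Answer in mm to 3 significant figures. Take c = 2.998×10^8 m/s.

d ≈ 4.47 mm

γ = 1/√(1 − 0.994²) = 9.1424
Dilated lifetime: Δt = γτ₀ = 9.1424 × 1.64 ps = 14.994 ps
d = vΔt = 0.994c × 14.994 ps = 2.9800×10^8 m/s × 1.4994×10^-11 s = 4.47 mm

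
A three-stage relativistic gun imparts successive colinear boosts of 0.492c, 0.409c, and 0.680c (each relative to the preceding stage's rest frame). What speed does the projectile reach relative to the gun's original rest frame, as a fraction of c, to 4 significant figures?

Compose boost 2: (0.409 + 0.492)/(1 + 0.409×0.492) = 0.9010/1.20123 = 0.750066
Compose boost 3: (0.680 + 0.750066)/(1 + 0.680×0.750066) = 1.43007/1.51004 = 0.9470

u ≈ 0.9470c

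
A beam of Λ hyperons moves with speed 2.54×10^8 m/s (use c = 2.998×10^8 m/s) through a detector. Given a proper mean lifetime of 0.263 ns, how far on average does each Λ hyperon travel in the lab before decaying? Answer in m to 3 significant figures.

d ≈ 0.126 m

β = v/c = 2.54×10^8 / 2.998×10^8 = 0.84723
γ = 1/√(1 − 0.84723²) = 1.8824
Dilated lifetime: Δt = γτ₀ = 1.8824 × 0.263 ns = 0.49508 ns
d = vΔt = 0.84723c × 0.49508 ns = 2.5400×10^8 m/s × 4.9508×10^-10 s = 0.126 m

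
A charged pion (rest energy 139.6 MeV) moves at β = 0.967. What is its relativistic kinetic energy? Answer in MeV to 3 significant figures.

γ = 1/√(1 − 0.967²) = 3.9250
K = (γ − 1)m₀c² = (3.9250 − 1) × 139.6 MeV = 2.9250 × 139.6 MeV = 408 MeV

K ≈ 408 MeV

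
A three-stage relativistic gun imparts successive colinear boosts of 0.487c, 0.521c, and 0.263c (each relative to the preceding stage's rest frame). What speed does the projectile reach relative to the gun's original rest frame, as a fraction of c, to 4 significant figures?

u ≈ 0.8808c

Compose boost 2: (0.521 + 0.487)/(1 + 0.521×0.487) = 1.008/1.25373 = 0.804003
Compose boost 3: (0.263 + 0.804003)/(1 + 0.263×0.804003) = 1.06700/1.21145 = 0.8808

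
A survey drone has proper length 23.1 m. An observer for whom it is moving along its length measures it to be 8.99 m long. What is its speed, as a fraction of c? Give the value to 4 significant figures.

γ = L₀/L = 23.1/8.99 = 2.56952
β = √(1 − 1/γ²) = 0.9212

β ≈ 0.9212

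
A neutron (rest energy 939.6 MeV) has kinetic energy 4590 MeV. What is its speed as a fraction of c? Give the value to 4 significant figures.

γ = 1 + K/(m₀c²) = 1 + 4590/939.6 = 5.88506
β = √(1 − 1/γ²) = 0.9855

β ≈ 0.9855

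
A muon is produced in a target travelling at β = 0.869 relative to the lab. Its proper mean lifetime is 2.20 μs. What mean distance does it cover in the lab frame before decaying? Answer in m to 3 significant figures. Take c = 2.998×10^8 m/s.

d ≈ 1160 m

γ = 1/√(1 − 0.869²) = 2.0210
Dilated lifetime: Δt = γτ₀ = 2.0210 × 2.20 μs = 4.4461 μs
d = vΔt = 0.869c × 4.4461 μs = 2.6053×10^8 m/s × 4.4461×10^-6 s = 1160 m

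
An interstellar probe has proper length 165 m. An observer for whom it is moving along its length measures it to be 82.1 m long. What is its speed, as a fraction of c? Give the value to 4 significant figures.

γ = L₀/L = 165/82.1 = 2.00974
β = √(1 − 1/γ²) = 0.8674

β ≈ 0.8674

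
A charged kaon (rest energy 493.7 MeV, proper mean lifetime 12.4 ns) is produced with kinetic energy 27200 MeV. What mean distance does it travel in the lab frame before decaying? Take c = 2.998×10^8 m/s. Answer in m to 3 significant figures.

d ≈ 208 m

γ = 1 + K/(m₀c²) = 1 + 27200/493.7 = 56.094
β = √(1 − 1/γ²) = 0.99984
Dilated lifetime: γτ₀ = 56.094 × 12.4 ns = 695.57 ns
d = βc·γτ₀ = 0.99984 × (2.998×10^8 m/s) × 6.9557×10^-7 s = 208 m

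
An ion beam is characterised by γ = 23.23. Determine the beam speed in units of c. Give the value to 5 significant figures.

β ≈ 0.99907

β = √(1 − 1/γ²) = √(1 − 1/23.23²) = √(0.9981469) = 0.99907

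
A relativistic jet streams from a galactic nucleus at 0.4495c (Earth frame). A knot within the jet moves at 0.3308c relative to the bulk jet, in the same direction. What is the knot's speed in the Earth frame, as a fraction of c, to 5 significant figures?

u ≈ 0.67929c

Relativistic velocity addition: u = (u' + v)/(1 + u'v/c²)
= (0.3308 + 0.4495)/(1 + 0.3308×0.4495) = 0.78030/1.148695 = 0.67929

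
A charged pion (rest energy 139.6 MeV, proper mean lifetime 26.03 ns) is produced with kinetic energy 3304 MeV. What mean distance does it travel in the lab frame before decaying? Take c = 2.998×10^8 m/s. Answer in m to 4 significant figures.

γ = 1 + K/(m₀c²) = 1 + 3304/139.6 = 24.6676
β = √(1 − 1/γ²) = 0.999178
Dilated lifetime: γτ₀ = 24.6676 × 26.03 ns = 642.098 ns
d = βc·γτ₀ = 0.999178 × (2.998×10^8 m/s) × 6.42098×10^-7 s = 192.3 m

d ≈ 192.3 m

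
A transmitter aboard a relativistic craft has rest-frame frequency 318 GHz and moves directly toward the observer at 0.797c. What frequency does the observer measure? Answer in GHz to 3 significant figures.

f_obs ≈ 946 GHz

Relativistic Doppler: f_obs = f_src √((1+β)/(1−β))
= 318 × √(1.7970/0.20300) = 318 × 2.9753 = 946 GHz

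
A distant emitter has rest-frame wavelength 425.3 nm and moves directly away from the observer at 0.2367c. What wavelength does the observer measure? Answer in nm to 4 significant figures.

Relativistic Doppler: λ_obs = λ_src √((1+β)/(1−β))
= 425.3 × √(1.23670/0.763300) = 425.3 × 1.27287 = 541.4 nm

λ_obs ≈ 541.4 nm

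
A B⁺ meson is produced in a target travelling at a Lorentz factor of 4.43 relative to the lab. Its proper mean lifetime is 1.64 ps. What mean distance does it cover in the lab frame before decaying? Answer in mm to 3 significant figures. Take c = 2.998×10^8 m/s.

d ≈ 2.12 mm

β = √(1 − 1/γ²) = √(1 − 1/4.43²) = 0.97419
Dilated lifetime: Δt = γτ₀ = 4.43 × 1.64 ps = 7.2652 ps
d = vΔt = 0.97419c × 7.2652 ps = 2.9206×10^8 m/s × 7.2652×10^-12 s = 2.12 mm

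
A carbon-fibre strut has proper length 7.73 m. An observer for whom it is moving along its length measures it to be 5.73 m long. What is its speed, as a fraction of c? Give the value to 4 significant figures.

γ = L₀/L = 7.73/5.73 = 1.34904
β = √(1 − 1/γ²) = 0.6712

β ≈ 0.6712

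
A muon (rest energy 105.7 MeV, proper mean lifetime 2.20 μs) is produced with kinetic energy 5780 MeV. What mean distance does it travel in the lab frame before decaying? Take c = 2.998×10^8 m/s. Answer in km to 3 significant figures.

d ≈ 36.7 km

γ = 1 + K/(m₀c²) = 1 + 5780/105.7 = 55.683
β = √(1 − 1/γ²) = 0.99984
Dilated lifetime: γτ₀ = 55.683 × 2.20 μs = 122.50 μs
d = βc·γτ₀ = 0.99984 × (2.998×10^8 m/s) × 0.00012250 s = 36.7 km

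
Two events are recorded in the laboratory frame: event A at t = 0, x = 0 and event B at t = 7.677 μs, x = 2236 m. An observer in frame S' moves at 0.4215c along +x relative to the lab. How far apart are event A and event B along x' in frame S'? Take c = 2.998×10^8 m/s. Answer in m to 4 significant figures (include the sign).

Δx' ≈ 1396 m

γ = 1/√(1 − 0.4215²) = 1.10274
Δx' = γ(Δx − vΔt) = 1.10274 × (2236 m − 0.4215×(2.998×10^8 m/s)×7.677×10^-6 s)
= 1.10274 × (1265.89 m) = 1396 m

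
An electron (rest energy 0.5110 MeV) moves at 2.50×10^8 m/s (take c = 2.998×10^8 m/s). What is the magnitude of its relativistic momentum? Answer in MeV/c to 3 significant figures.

p ≈ 0.772 MeV/c

β = v/c = 2.50×10^8 / 2.998×10^8 = 0.83389
γ = 1/√(1 − 0.83389²) = 1.8118
p = γβm₀c = 1.8118 × 0.83389 × 0.5110 MeV/c = 0.772 MeV/c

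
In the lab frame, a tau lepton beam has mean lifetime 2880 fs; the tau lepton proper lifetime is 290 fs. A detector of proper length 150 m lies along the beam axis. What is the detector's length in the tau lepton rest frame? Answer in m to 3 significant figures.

L ≈ 15.1 m

Time dilation ⇒ γ = Δt/τ₀ = 2880/290 = 9.9310
Length contraction: L = L₀/γ = 150/9.9310 = 15.1 m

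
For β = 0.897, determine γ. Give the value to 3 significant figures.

γ = 1/√(1 − β²) = 1/√(1 − 0.897²) = 1/√(0.19539) = 2.26

γ ≈ 2.26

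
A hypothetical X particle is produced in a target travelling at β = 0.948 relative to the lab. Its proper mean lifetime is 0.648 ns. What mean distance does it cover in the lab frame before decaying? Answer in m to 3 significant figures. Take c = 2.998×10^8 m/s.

d ≈ 0.579 m

γ = 1/√(1 − 0.948²) = 3.1420
Dilated lifetime: Δt = γτ₀ = 3.1420 × 0.648 ns = 2.0360 ns
d = vΔt = 0.948c × 2.0360 ns = 2.8421×10^8 m/s × 2.0360×10^-9 s = 0.579 m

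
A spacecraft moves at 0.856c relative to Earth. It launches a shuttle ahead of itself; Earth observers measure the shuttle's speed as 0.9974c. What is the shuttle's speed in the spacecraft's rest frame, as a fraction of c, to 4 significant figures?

Inverse velocity addition: u' = (u − v)/(1 − uv/c²)
= (0.9974 − 0.856)/(1 − 0.9974×0.856) = 0.1414/0.146226 = 0.9670

u' ≈ 0.9670c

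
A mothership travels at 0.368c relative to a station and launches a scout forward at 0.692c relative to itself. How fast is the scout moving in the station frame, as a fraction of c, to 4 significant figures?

u ≈ 0.8449c

Compose boost 2: (0.692 + 0.368)/(1 + 0.692×0.368) = 1.060/1.25466 = 0.8449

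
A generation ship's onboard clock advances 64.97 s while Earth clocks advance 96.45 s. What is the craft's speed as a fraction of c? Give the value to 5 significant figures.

γ = Δt/τ₀ = 96.45/64.97 = 1.484531
β = √(1 − 1/γ²) = √(1 − 1/1.484531²) = 0.73908

β ≈ 0.73908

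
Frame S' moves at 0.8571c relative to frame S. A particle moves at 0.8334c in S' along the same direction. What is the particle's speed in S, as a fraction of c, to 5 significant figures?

Relativistic velocity addition: u = (u' + v)/(1 + u'v/c²)
= (0.8334 + 0.8571)/(1 + 0.8334×0.8571) = 1.6905/1.714307 = 0.98611

u ≈ 0.98611c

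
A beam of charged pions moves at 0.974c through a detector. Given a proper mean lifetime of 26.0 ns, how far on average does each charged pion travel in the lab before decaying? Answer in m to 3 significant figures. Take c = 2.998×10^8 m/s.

γ = 1/√(1 − 0.974²) = 4.4141
Dilated lifetime: Δt = γτ₀ = 4.4141 × 26.0 ns = 114.77 ns
d = vΔt = 0.974c × 114.77 ns = 2.9201×10^8 m/s × 1.1477×10^-7 s = 33.5 m

d ≈ 33.5 m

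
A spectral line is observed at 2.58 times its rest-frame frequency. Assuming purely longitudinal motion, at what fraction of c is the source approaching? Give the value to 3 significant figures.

β ≈ 0.739

f_obs/f_src = √((1+β)/(1−β)) = 2.58  ⇒  (1+β)/(1−β) = 6.6564
β = |1 − D²|/(1 + D²) = |1 − 6.6564|/(1 + 6.6564) = 0.739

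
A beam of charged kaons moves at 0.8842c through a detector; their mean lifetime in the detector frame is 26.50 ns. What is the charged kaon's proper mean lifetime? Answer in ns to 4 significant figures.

τ₀ ≈ 12.38 ns

γ = 1/√(1 − 0.8842²) = 2.14083
Proper time: τ₀ = Δt/γ = 26.50/2.14083 = 12.38 ns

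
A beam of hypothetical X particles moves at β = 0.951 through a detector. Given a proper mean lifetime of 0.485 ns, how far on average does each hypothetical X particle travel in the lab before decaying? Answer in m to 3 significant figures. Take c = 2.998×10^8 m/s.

γ = 1/√(1 − 0.951²) = 3.2342
Dilated lifetime: Δt = γτ₀ = 3.2342 × 0.485 ns = 1.5686 ns
d = vΔt = 0.951c × 1.5686 ns = 2.8511×10^8 m/s × 1.5686×10^-9 s = 0.447 m

d ≈ 0.447 m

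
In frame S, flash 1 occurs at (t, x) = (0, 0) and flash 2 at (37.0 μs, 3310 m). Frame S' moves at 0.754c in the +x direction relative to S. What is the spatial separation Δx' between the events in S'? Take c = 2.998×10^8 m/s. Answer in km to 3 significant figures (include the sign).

Δx' ≈ -7.69 km

γ = 1/√(1 − 0.754²) = 1.5224
Δx' = γ(Δx − vΔt) = 1.5224 × (3310 m − 0.754×(2.998×10^8 m/s)×37.0×10^-6 s)
= 1.5224 × (-5053.8 m) = -7.69 km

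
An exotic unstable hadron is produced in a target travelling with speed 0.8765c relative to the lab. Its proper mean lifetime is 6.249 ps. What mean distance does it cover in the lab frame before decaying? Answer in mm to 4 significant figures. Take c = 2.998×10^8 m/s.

γ = 1/√(1 − 0.8765²) = 2.07727
Dilated lifetime: Δt = γτ₀ = 2.07727 × 6.249 ps = 12.9808 ps
d = vΔt = 0.8765c × 12.9808 ps = 2.62775×10^8 m/s × 1.29808×10^-11 s = 3.411 mm

d ≈ 3.411 mm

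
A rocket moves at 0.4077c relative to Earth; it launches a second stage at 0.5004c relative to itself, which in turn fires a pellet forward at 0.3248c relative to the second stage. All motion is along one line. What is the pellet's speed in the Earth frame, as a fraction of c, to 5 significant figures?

u ≈ 0.86671c

Compose boost 2: (0.5004 + 0.4077)/(1 + 0.5004×0.4077) = 0.90810/1.204013 = 0.7542277
Compose boost 3: (0.3248 + 0.7542277)/(1 + 0.3248×0.7542277) = 1.079028/1.244973 = 0.86671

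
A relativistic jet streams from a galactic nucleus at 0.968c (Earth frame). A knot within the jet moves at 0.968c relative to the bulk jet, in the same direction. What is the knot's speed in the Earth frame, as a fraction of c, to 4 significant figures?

Relativistic velocity addition: u = (u' + v)/(1 + u'v/c²)
= (0.968 + 0.968)/(1 + 0.968×0.968) = 1.936/1.93702 = 0.9995

u ≈ 0.9995c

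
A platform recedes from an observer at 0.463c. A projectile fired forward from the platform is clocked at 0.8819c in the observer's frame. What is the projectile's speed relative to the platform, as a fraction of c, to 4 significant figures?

Inverse velocity addition: u' = (u − v)/(1 − uv/c²)
= (0.8819 − 0.463)/(1 − 0.8819×0.463) = 0.4189/0.591680 = 0.7080

u' ≈ 0.7080c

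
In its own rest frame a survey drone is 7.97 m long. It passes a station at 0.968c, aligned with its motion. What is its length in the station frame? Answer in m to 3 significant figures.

γ = 1/√(1 − 0.968²) = 3.9849
Length contraction: L = L₀/γ = 7.97/3.9849 = 2.00 m

L ≈ 2.00 m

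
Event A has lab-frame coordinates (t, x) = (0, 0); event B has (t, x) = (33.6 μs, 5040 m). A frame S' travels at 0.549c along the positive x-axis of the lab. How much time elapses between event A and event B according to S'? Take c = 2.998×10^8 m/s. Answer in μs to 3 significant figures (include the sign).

Δt' ≈ 29.2 μs

γ = 1/√(1 − 0.549²) = 1.1964
Δt' = γ(Δt − vΔx/c²) = 1.1964 × (33.6 μs − 0.549×5040 m / (2.998×10^8 m/s))
= 1.1964 × (24.371 μs) = 29.2 μs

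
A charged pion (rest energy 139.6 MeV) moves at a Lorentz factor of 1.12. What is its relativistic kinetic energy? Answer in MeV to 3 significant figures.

γ = 1.12 (given)
K = (γ − 1)m₀c² = (1.12 − 1) × 139.6 MeV = 0.12000 × 139.6 MeV = 16.8 MeV

K ≈ 16.8 MeV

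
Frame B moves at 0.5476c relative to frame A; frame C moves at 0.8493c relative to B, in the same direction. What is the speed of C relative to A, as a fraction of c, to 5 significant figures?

Compose boost 2: (0.8493 + 0.5476)/(1 + 0.8493×0.5476) = 1.3969/1.465077 = 0.95347

u ≈ 0.95347c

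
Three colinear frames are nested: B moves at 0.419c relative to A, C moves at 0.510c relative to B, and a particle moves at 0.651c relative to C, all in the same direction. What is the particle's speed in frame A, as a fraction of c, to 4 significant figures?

Compose boost 2: (0.510 + 0.419)/(1 + 0.510×0.419) = 0.9290/1.21369 = 0.765434
Compose boost 3: (0.651 + 0.765434)/(1 + 0.651×0.765434) = 1.41643/1.49830 = 0.9454

u ≈ 0.9454c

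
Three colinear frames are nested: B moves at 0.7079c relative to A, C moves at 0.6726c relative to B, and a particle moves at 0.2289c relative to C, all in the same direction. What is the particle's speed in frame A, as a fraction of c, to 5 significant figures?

u ≈ 0.95885c

Compose boost 2: (0.6726 + 0.7079)/(1 + 0.6726×0.7079) = 1.3805/1.476134 = 0.9352135
Compose boost 3: (0.2289 + 0.9352135)/(1 + 0.2289×0.9352135) = 1.164113/1.214070 = 0.95885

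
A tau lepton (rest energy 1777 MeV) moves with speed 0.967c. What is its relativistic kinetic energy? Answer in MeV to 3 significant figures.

γ = 1/√(1 − 0.967²) = 3.9250
K = (γ − 1)m₀c² = (3.9250 − 1) × 1777 MeV = 2.9250 × 1777 MeV = 5200 MeV

K ≈ 5200 MeV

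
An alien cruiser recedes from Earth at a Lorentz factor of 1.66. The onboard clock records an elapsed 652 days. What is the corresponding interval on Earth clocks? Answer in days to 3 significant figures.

Δt ≈ 1080 days

γ = 1.66 (given)
Time dilation: Δt = γτ₀ = 1.66 × 652 days = 1080 days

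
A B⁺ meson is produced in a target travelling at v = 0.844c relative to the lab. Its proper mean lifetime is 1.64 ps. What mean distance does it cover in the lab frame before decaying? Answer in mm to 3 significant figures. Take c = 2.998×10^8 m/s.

d ≈ 0.774 mm

γ = 1/√(1 − 0.844²) = 1.8645
Dilated lifetime: Δt = γτ₀ = 1.8645 × 1.64 ps = 3.0577 ps
d = vΔt = 0.844c × 3.0577 ps = 2.5303×10^8 m/s × 3.0577×10^-12 s = 0.774 mm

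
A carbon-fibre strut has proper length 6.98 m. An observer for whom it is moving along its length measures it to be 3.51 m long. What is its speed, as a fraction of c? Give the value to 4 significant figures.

β ≈ 0.8644

γ = L₀/L = 6.98/3.51 = 1.98860
β = √(1 − 1/γ²) = 0.8644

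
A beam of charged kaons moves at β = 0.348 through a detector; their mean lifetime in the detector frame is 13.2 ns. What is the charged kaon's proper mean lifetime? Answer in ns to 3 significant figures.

γ = 1/√(1 − 0.348²) = 1.0667
Proper time: τ₀ = Δt/γ = 13.2/1.0667 = 12.4 ns

τ₀ ≈ 12.4 ns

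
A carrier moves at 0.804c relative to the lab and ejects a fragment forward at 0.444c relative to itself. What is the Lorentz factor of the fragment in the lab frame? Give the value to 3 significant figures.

u_lab = (0.444 + 0.804)/(1 + 0.444×0.804) = 1.248/1.35698 = 0.919692
γ = 1/√(1 − 0.919692²) = 2.55

γ ≈ 2.55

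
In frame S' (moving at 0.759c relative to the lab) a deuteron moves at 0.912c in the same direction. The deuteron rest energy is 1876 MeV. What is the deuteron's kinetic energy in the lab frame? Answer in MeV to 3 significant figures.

u_lab = (0.912 + 0.759)/(1 + 0.912×0.759) = 0.987467
γ = 1/√(1 − 0.987467²) = 6.3362
K = (γ − 1)m₀c² = (6.3362 − 1) × 1876 = 5.3362 × 1876 = 10000 MeV

K ≈ 10000 MeV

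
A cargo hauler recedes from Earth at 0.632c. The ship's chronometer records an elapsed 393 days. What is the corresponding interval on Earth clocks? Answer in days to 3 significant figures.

Δt ≈ 507 days

γ = 1/√(1 − 0.632²) = 1.2904
Time dilation: Δt = γτ₀ = 1.2904 × 393 days = 507 days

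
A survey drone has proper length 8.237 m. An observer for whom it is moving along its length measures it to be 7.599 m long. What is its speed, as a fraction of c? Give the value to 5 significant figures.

β ≈ 0.38589

γ = L₀/L = 8.237/7.599 = 1.083958
β = √(1 − 1/γ²) = 0.38589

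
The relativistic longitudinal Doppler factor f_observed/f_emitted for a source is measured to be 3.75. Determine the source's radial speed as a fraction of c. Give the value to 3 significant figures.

f_obs/f_src = √((1+β)/(1−β)) = 3.75  ⇒  (1+β)/(1−β) = 14.062
β = |1 − D²|/(1 + D²) = |1 − 14.062|/(1 + 14.062) = 0.867

β ≈ 0.867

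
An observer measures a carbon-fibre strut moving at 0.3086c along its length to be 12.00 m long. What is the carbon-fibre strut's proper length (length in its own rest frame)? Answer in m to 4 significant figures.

γ = 1/√(1 − 0.3086²) = 1.05131
L₀ = γL = 1.05131 × 12.00 = 12.62 m

L₀ ≈ 12.62 m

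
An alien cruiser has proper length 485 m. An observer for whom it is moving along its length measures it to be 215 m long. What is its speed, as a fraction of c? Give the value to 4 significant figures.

β ≈ 0.8964

γ = L₀/L = 485/215 = 2.25581
β = √(1 − 1/γ²) = 0.8964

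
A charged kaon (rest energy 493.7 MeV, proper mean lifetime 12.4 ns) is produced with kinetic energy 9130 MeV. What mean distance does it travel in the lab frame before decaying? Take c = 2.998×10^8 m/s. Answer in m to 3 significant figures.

γ = 1 + K/(m₀c²) = 1 + 9130/493.7 = 19.493
β = √(1 − 1/γ²) = 0.99868
Dilated lifetime: γτ₀ = 19.493 × 12.4 ns = 241.71 ns
d = βc·γτ₀ = 0.99868 × (2.998×10^8 m/s) × 2.4171×10^-7 s = 72.4 m

d ≈ 72.4 m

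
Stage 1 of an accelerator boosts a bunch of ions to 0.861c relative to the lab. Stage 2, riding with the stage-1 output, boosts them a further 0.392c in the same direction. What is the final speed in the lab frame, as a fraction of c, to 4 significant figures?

Compose boost 2: (0.392 + 0.861)/(1 + 0.392×0.861) = 1.253/1.33751 = 0.9368

u ≈ 0.9368c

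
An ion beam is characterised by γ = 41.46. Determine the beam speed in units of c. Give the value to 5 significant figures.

β ≈ 0.99971

β = √(1 − 1/γ²) = √(1 − 1/41.46²) = √(0.9994182) = 0.99971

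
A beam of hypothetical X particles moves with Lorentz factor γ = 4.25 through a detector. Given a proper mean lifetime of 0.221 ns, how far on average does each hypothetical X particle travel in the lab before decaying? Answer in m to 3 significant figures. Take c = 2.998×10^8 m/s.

β = √(1 − 1/γ²) = √(1 − 1/4.25²) = 0.97192
Dilated lifetime: Δt = γτ₀ = 4.25 × 0.221 ns = 0.93925 ns
d = vΔt = 0.97192c × 0.93925 ns = 2.9138×10^8 m/s × 9.3925×10^-10 s = 0.274 m

d ≈ 0.274 m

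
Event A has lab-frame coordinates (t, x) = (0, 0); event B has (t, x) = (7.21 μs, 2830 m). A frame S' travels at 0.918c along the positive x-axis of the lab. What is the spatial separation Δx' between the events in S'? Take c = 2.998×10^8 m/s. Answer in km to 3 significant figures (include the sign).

Δx' ≈ 2.13 km

γ = 1/√(1 − 0.918²) = 2.5216
Δx' = γ(Δx − vΔt) = 2.5216 × (2830 m − 0.918×(2.998×10^8 m/s)×7.21×10^-6 s)
= 2.5216 × (845.69 m) = 2.13 km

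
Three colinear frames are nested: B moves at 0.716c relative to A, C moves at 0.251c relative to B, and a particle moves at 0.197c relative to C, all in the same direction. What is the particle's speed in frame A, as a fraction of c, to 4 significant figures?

u ≈ 0.8753c

Compose boost 2: (0.251 + 0.716)/(1 + 0.251×0.716) = 0.9670/1.17972 = 0.819689
Compose boost 3: (0.197 + 0.819689)/(1 + 0.197×0.819689) = 1.01669/1.16148 = 0.8753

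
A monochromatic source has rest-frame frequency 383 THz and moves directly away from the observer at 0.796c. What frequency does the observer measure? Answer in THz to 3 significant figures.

f_obs ≈ 129 THz

Relativistic Doppler: f_obs = f_src √((1−β)/(1+β))
= 383 × √(0.20400/1.7960) = 383 × 0.33702 = 129 THz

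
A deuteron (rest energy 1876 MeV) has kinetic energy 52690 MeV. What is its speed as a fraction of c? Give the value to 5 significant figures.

γ = 1 + K/(m₀c²) = 1 + 52690/1876 = 29.08635
β = √(1 − 1/γ²) = 0.99941

β ≈ 0.99941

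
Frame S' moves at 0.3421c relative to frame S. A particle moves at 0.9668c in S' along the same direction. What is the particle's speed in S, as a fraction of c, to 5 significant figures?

u ≈ 0.98359c

Relativistic velocity addition: u = (u' + v)/(1 + u'v/c²)
= (0.9668 + 0.3421)/(1 + 0.9668×0.3421) = 1.3089/1.330742 = 0.98359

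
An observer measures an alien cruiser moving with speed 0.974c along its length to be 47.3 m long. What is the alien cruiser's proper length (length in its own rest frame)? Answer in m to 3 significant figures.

L₀ ≈ 209 m

γ = 1/√(1 − 0.974²) = 4.4141
L₀ = γL = 4.4141 × 47.3 = 209 m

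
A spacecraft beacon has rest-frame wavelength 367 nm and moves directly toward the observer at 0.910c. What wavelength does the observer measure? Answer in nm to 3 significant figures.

Relativistic Doppler: λ_obs = λ_src √((1−β)/(1+β))
= 367 × √(0.090000/1.9100) = 367 × 0.21707 = 79.7 nm

λ_obs ≈ 79.7 nm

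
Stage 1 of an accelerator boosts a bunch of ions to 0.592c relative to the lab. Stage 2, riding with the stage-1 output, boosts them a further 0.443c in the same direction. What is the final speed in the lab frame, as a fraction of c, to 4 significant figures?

Compose boost 2: (0.443 + 0.592)/(1 + 0.443×0.592) = 1.035/1.26226 = 0.8200

u ≈ 0.8200c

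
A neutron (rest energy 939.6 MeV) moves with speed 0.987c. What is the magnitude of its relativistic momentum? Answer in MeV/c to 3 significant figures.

γ = 1/√(1 − 0.987²) = 6.2220
p = γβm₀c = 6.2220 × 0.987 × 939.6 MeV/c = 5770 MeV/c

p ≈ 5770 MeV/c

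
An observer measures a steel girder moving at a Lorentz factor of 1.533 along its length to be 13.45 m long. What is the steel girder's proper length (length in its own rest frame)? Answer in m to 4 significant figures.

L₀ ≈ 20.62 m

γ = 1.533 (given)
L₀ = γL = 1.533 × 13.45 = 20.62 m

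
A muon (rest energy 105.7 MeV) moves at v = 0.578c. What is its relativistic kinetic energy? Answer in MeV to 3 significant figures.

γ = 1/√(1 − 0.578²) = 1.2254
K = (γ − 1)m₀c² = (1.2254 − 1) × 105.7 MeV = 0.22543 × 105.7 MeV = 23.8 MeV

K ≈ 23.8 MeV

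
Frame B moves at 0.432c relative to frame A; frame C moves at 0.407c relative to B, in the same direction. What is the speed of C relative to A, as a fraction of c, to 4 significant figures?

Compose boost 2: (0.407 + 0.432)/(1 + 0.407×0.432) = 0.8390/1.17582 = 0.7135

u ≈ 0.7135c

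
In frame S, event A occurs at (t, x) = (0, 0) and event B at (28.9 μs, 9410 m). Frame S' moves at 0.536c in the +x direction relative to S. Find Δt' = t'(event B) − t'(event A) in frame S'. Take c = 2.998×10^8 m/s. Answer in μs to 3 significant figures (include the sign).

Δt' ≈ 14.3 μs

γ = 1/√(1 − 0.536²) = 1.1845
Δt' = γ(Δt − vΔx/c²) = 1.1845 × (28.9 μs − 0.536×9410 m / (2.998×10^8 m/s))
= 1.1845 × (12.076 μs) = 14.3 μs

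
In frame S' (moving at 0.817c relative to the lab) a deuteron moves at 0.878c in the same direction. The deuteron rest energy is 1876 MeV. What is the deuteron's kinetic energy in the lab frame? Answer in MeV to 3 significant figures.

K ≈ 9800 MeV

u_lab = (0.878 + 0.817)/(1 + 0.878×0.817) = 0.987000
γ = 1/√(1 − 0.987000²) = 6.2219
K = (γ − 1)m₀c² = (6.2219 − 1) × 1876 = 5.2219 × 1876 = 9800 MeV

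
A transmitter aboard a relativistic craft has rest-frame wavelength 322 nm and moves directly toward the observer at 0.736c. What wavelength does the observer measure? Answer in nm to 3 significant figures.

λ_obs ≈ 126 nm

Relativistic Doppler: λ_obs = λ_src √((1−β)/(1+β))
= 322 × √(0.26400/1.7360) = 322 × 0.38997 = 126 nm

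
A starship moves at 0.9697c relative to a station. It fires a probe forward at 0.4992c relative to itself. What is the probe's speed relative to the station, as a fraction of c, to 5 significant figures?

u ≈ 0.98978c

Relativistic velocity addition: u = (u' + v)/(1 + u'v/c²)
= (0.4992 + 0.9697)/(1 + 0.4992×0.9697) = 1.4689/1.484074 = 0.98978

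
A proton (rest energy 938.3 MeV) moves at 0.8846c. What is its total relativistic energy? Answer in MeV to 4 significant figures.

γ = 1/√(1 − 0.8846²) = 2.14431
E = γm₀c² = 2.14431 × 938.3 MeV = 2012 MeV

E ≈ 2012 MeV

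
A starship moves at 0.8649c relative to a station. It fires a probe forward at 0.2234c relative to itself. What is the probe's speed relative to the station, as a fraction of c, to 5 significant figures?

u ≈ 0.91207c

Relativistic velocity addition: u = (u' + v)/(1 + u'v/c²)
= (0.2234 + 0.8649)/(1 + 0.2234×0.8649) = 1.0883/1.193219 = 0.91207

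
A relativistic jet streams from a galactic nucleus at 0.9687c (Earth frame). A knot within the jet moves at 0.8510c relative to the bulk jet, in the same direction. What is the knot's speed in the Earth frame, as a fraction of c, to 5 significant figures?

u ≈ 0.99744c

Relativistic velocity addition: u = (u' + v)/(1 + u'v/c²)
= (0.8510 + 0.9687)/(1 + 0.8510×0.9687) = 1.8197/1.824364 = 0.99744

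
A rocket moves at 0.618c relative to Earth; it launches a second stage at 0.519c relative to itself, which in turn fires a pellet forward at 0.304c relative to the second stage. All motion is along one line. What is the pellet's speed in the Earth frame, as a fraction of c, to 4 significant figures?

Compose boost 2: (0.519 + 0.618)/(1 + 0.519×0.618) = 1.137/1.32074 = 0.860880
Compose boost 3: (0.304 + 0.860880)/(1 + 0.304×0.860880) = 1.16488/1.26171 = 0.9233

u ≈ 0.9233c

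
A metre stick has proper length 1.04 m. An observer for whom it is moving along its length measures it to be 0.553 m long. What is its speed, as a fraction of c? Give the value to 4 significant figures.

γ = L₀/L = 1.04/0.553 = 1.88065
β = √(1 − 1/γ²) = 0.8469

β ≈ 0.8469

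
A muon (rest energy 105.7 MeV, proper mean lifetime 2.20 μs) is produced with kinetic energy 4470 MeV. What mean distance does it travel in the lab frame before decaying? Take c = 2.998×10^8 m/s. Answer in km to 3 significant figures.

d ≈ 28.5 km

γ = 1 + K/(m₀c²) = 1 + 4470/105.7 = 43.289
β = √(1 − 1/γ²) = 0.99973
Dilated lifetime: γτ₀ = 43.289 × 2.20 μs = 95.237 μs
d = βc·γτ₀ = 0.99973 × (2.998×10^8 m/s) × 9.5237×10^-5 s = 28.5 km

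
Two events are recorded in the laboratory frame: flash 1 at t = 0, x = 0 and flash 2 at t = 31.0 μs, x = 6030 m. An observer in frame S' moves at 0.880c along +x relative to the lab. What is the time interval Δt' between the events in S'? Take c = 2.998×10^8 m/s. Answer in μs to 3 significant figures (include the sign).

γ = 1/√(1 − 0.880²) = 2.1054
Δt' = γ(Δt − vΔx/c²) = 2.1054 × (31.0 μs − 0.880×6030 m / (2.998×10^8 m/s))
= 2.1054 × (13.300 μs) = 28.0 μs

Δt' ≈ 28.0 μs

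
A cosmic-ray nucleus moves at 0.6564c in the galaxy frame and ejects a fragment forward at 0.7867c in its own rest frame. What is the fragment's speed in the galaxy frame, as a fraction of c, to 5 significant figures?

Compose boost 2: (0.7867 + 0.6564)/(1 + 0.7867×0.6564) = 1.4431/1.516390 = 0.95167

u ≈ 0.95167c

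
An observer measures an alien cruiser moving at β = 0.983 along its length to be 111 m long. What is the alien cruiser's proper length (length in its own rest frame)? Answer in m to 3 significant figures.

L₀ ≈ 605 m

γ = 1/√(1 − 0.983²) = 5.4465
L₀ = γL = 5.4465 × 111 = 605 m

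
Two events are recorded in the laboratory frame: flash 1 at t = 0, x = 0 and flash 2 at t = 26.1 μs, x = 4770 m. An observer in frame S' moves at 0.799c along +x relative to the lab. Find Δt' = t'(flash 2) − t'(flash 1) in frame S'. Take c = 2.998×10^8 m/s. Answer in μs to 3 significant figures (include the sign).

γ = 1/√(1 − 0.799²) = 1.6630
Δt' = γ(Δt − vΔx/c²) = 1.6630 × (26.1 μs − 0.799×4770 m / (2.998×10^8 m/s))
= 1.6630 × (13.387 μs) = 22.3 μs

Δt' ≈ 22.3 μs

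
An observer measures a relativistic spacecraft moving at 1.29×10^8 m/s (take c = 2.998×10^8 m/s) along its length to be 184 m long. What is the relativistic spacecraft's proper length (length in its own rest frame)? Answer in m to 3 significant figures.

β = v/c = 1.29×10^8 / 2.998×10^8 = 0.43029
γ = 1/√(1 − 0.43029²) = 1.1078
L₀ = γL = 1.1078 × 184 = 204 m

L₀ ≈ 204 m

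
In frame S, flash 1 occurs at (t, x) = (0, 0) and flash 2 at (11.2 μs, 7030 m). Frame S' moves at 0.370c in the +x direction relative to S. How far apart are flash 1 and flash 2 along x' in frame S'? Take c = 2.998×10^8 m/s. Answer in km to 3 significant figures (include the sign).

γ = 1/√(1 − 0.370²) = 1.0764
Δx' = γ(Δx − vΔt) = 1.0764 × (7030 m − 0.370×(2.998×10^8 m/s)×11.2×10^-6 s)
= 1.0764 × (5787.6 m) = 6.23 km

Δx' ≈ 6.23 km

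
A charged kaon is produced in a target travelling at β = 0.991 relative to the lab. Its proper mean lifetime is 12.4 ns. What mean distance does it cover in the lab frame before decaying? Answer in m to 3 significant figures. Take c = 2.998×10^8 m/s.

γ = 1/√(1 − 0.991²) = 7.4704
Dilated lifetime: Δt = γτ₀ = 7.4704 × 12.4 ns = 92.633 ns
d = vΔt = 0.991c × 92.633 ns = 2.9710×10^8 m/s × 9.2633×10^-8 s = 27.5 m

d ≈ 27.5 m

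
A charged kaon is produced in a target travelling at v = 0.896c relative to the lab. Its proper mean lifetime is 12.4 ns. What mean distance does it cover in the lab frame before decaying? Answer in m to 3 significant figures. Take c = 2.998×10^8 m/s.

γ = 1/√(1 − 0.896²) = 2.2520
Dilated lifetime: Δt = γτ₀ = 2.2520 × 12.4 ns = 27.925 ns
d = vΔt = 0.896c × 27.925 ns = 2.6862×10^8 m/s × 2.7925×10^-8 s = 7.50 m

d ≈ 7.50 m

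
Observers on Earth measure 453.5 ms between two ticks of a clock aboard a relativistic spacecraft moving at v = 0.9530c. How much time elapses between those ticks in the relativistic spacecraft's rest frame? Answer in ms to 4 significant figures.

γ = 1/√(1 − 0.9530²) = 3.30065
Proper time: τ₀ = Δt/γ = 453.5/3.30065 = 137.4 ms

τ₀ ≈ 137.4 ms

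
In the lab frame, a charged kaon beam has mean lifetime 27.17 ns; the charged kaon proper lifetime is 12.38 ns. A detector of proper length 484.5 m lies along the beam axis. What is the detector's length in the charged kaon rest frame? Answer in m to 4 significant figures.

L ≈ 220.8 m

Time dilation ⇒ γ = Δt/τ₀ = 27.17/12.38 = 2.19467
Length contraction: L = L₀/γ = 484.5/2.19467 = 220.8 m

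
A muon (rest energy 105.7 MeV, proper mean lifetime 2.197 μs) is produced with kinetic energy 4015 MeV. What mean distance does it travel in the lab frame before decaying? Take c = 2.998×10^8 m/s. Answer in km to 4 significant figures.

d ≈ 25.67 km

γ = 1 + K/(m₀c²) = 1 + 4015/105.7 = 38.9849
β = √(1 − 1/γ²) = 0.999671
Dilated lifetime: γτ₀ = 38.9849 × 2.197 μs = 85.6497 μs
d = βc·γτ₀ = 0.999671 × (2.998×10^8 m/s) × 8.56497×10^-5 s = 25.67 km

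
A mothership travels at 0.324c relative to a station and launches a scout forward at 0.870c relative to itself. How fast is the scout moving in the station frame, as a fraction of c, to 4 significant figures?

u ≈ 0.9314c

Compose boost 2: (0.870 + 0.324)/(1 + 0.870×0.324) = 1.194/1.28188 = 0.9314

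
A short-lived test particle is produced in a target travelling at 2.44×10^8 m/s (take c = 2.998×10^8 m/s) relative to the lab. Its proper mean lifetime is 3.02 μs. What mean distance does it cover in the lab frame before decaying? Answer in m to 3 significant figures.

d ≈ 1270 m

β = v/c = 2.44×10^8 / 2.998×10^8 = 0.81388
γ = 1/√(1 − 0.81388²) = 1.7211
Dilated lifetime: Δt = γτ₀ = 1.7211 × 3.02 μs = 5.1976 μs
d = vΔt = 0.81388c × 5.1976 μs = 2.4400×10^8 m/s × 5.1976×10^-6 s = 1270 m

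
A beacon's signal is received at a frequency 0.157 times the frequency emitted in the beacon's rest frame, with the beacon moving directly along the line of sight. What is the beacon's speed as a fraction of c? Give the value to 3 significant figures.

β ≈ 0.952

f_obs/f_src = √((1−β)/(1+β)) = 0.157  ⇒  (1−β)/(1+β) = 0.024649
β = |1 − D²|/(1 + D²) = |1 − 0.024649|/(1 + 0.024649) = 0.952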